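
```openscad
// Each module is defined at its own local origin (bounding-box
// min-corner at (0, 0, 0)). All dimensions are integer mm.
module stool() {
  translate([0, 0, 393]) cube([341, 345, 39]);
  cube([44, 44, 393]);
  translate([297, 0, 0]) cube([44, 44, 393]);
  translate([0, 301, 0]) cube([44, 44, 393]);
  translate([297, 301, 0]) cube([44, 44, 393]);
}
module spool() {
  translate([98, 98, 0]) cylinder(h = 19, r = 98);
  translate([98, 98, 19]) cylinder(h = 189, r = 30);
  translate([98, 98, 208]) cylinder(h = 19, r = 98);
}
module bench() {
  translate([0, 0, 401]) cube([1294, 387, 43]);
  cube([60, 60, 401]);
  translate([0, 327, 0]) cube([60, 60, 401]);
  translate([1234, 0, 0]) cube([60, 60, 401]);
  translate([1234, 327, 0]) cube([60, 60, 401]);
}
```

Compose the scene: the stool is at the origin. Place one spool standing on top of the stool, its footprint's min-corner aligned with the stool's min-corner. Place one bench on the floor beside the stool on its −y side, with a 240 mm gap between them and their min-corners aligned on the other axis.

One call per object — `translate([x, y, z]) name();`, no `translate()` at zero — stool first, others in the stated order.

stool();
translate([0, 0, 432]) spool();
translate([0, -627, 0]) bench();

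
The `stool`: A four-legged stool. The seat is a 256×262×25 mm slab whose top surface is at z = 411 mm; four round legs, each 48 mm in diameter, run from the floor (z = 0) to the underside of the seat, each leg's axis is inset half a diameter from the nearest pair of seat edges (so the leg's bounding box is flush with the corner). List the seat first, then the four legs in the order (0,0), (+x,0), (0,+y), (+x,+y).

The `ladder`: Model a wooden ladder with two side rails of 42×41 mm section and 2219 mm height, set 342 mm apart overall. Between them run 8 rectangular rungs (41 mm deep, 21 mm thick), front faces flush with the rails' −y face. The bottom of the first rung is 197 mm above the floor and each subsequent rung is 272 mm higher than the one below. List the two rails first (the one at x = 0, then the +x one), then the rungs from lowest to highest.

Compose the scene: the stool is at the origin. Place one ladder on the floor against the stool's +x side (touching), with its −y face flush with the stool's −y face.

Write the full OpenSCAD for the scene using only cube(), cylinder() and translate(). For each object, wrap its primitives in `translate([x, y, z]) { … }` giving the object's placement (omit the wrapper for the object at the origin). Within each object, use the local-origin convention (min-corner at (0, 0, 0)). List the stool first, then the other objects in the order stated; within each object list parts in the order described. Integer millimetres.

translate([0, 0, 386]) cube([256, 262, 25]);
translate([24, 24, 0]) cylinder(h = 386, r = 24);
translate([232, 24, 0]) cylinder(h = 386, r = 24);
translate([24, 238, 0]) cylinder(h = 386, r = 24);
translate([232, 238, 0]) cylinder(h = 386, r = 24);
translate([256, 0, 0]) {
  cube([42, 41, 2219]);
  translate([300, 0, 0]) cube([42, 41, 2219]);
  translate([42, 0, 197]) cube([258, 41, 21]);
  translate([42, 0, 469]) cube([258, 41, 21]);
  translate([42, 0, 741]) cube([258, 41, 21]);
  translate([42, 0, 1013]) cube([258, 41, 21]);
  translate([42, 0, 1285]) cube([258, 41, 21]);
  translate([42, 0, 1557]) cube([258, 41, 21]);
  translate([42, 0, 1829]) cube([258, 41, 21]);
  translate([42, 0, 2101]) cube([258, 41, 21]);
}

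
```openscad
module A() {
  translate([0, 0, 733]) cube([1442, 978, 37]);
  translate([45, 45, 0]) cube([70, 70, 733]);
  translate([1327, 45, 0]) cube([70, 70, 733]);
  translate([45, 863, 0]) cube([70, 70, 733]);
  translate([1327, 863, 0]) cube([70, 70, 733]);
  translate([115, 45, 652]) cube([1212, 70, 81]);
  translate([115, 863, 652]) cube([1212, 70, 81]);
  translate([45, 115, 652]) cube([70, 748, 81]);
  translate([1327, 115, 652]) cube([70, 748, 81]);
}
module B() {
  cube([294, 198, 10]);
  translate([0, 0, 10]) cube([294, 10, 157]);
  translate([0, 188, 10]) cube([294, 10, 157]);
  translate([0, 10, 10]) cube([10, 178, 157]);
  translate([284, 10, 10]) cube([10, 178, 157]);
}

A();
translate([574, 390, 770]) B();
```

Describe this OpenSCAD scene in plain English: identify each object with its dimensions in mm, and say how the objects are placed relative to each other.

A is a table: top 1442 mm (x) × 978 mm (y), 37 mm thick, upper face at z = 770 mm, on four 70×70 mm square legs, each inset 45 mm from the nearest pair of top edges, running from z = 0 to the bottom of the top. Four apron rails, 70 mm thick and 81 mm tall, run between adjacent legs with their top edges flush with the underside of the top and their outer faces flush with the legs' outer faces.

B is an open storage box with external size 294×198×167 mm and wall thickness 10 mm (the base is also 10 mm thick). The base covers the whole footprint; the four walls stand on the base, with the y-facing walls full-width and the x-facing walls fitting between their inner faces.

The open box is on top of the table, centred.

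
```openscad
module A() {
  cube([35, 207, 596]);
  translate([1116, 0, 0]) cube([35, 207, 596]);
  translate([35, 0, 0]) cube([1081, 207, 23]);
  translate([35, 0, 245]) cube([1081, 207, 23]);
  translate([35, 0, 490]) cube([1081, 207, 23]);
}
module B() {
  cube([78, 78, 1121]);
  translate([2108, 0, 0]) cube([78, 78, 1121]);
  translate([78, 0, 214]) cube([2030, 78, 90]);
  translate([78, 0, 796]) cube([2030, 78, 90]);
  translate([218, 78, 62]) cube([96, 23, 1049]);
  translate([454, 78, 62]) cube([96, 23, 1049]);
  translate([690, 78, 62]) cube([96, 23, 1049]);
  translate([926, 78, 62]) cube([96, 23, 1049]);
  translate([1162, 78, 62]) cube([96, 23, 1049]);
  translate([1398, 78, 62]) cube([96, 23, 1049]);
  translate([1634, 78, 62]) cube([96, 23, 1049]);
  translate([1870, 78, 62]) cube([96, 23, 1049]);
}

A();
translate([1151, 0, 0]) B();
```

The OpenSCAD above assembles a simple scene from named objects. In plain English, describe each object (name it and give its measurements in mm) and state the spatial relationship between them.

A is an open bookshelf. Two side panels, each 35 mm thick, 207 mm deep and 596 mm tall, stand 1151 mm apart (outside-to-outside). Between them sit 3 shelves, each 23 mm thick and 207 mm deep, spanning the full gap between the sides. The bottom shelf rests on the floor (its underside at z = 0) and the clear gap between one shelf's top and the next shelf's underside is 222 mm.

B is a fence section. Two 78×78 mm posts, 1121 mm tall, stand on the floor with a clear span of 2030 mm between their inner faces. Two horizontal rails of 78×90 mm section span the gap between the posts with their undersides at z = 214 mm and z = 796 mm, flush with the posts' −y face. 8 pickets, each 96 mm wide, 23 mm thick and 1049 mm tall, are fixed to the +y face of the rails with their bottoms at z = 62 mm, evenly spaced across the span with equal gaps (rounded down to the nearest mm) at the −x end and between each pair — any rounding remainder accumulates at the +x end.

The fence section is against the bookshelf's +x side, with their −y faces flush.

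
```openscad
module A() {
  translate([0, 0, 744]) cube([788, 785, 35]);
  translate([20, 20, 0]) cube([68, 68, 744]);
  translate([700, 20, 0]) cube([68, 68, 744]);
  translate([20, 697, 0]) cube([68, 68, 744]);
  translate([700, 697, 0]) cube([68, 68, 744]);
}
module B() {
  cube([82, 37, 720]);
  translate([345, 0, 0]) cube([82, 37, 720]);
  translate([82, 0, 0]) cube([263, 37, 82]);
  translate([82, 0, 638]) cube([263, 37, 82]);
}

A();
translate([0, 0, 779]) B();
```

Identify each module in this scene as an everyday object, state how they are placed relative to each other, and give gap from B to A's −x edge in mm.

A is a table. B is a picture frame. The picture frame is on top of the table. The gap from the picture frame to the table's −x edge is 0 mm.

The picture frame's min-x is at 0; the table's min-x is 0; gap = 0 mm.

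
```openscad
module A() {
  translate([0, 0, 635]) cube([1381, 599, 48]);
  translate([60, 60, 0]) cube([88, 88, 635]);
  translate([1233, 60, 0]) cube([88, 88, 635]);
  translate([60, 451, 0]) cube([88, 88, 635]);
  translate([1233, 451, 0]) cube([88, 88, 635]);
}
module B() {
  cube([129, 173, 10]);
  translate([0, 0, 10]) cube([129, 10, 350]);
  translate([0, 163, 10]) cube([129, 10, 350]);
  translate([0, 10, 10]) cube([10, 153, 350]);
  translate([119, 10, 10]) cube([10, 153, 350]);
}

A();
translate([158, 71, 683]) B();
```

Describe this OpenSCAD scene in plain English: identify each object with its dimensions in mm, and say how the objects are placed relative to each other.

A is a rectangular dining table. The top is 1381×599×48 mm with its upper surface at z = 683 mm. It stands on four 88×88 mm square legs, each inset 60 mm from the nearest pair of top edges, running from the floor to the underside of the top.

B is an open storage box with external size 129×173×360 mm and wall thickness 10 mm (the base is also 10 mm thick). The base covers the whole footprint; the four walls stand on the base, with the y-facing walls full-width and the x-facing walls fitting between their inner faces.

The open box is on top of the table.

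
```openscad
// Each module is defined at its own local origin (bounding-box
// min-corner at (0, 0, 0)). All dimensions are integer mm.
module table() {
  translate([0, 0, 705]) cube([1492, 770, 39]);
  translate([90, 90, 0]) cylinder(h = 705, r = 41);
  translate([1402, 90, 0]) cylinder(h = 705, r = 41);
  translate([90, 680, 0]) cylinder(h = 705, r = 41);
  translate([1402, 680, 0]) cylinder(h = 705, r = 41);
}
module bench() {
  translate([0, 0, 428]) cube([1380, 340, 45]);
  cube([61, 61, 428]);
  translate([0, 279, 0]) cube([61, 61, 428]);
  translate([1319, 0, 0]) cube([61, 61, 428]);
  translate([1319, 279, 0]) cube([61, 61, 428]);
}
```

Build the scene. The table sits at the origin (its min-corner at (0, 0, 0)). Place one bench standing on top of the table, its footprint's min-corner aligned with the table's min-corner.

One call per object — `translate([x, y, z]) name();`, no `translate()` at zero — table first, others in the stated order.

table();
translate([0, 0, 744]) bench();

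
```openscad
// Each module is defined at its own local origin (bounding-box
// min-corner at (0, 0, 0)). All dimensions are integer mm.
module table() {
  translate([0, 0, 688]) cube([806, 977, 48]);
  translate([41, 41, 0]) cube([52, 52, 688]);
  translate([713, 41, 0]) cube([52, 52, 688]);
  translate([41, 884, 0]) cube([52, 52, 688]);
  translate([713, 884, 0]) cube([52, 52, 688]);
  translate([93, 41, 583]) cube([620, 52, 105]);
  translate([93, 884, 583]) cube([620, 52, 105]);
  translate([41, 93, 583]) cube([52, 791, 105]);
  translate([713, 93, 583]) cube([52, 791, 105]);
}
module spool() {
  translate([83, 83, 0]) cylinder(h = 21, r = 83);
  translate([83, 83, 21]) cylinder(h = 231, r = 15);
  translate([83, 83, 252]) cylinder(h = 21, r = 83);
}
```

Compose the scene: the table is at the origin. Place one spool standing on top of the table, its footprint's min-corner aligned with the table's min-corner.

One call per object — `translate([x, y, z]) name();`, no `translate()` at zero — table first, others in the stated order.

table();
translate([0, 0, 736]) spool();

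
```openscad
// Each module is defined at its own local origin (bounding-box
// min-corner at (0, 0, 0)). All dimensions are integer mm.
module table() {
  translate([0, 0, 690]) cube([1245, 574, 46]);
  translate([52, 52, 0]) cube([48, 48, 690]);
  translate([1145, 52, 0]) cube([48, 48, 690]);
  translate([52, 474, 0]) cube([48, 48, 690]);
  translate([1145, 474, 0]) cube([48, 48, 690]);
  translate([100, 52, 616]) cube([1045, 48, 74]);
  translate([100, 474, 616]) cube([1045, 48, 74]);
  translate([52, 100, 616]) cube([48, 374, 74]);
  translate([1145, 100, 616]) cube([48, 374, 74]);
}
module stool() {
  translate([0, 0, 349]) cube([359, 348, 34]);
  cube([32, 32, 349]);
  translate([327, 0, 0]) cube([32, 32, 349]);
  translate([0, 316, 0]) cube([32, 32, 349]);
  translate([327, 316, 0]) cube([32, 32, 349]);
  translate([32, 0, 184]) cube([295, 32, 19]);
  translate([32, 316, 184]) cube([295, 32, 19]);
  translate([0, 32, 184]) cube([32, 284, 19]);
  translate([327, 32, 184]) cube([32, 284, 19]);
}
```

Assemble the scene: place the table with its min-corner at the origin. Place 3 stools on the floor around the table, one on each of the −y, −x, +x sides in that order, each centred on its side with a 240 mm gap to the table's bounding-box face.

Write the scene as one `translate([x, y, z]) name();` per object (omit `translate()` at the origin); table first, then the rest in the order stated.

table();
translate([443, -588, 0]) stool();
translate([-599, 113, 0]) stool();
translate([1485, 113, 0]) stool();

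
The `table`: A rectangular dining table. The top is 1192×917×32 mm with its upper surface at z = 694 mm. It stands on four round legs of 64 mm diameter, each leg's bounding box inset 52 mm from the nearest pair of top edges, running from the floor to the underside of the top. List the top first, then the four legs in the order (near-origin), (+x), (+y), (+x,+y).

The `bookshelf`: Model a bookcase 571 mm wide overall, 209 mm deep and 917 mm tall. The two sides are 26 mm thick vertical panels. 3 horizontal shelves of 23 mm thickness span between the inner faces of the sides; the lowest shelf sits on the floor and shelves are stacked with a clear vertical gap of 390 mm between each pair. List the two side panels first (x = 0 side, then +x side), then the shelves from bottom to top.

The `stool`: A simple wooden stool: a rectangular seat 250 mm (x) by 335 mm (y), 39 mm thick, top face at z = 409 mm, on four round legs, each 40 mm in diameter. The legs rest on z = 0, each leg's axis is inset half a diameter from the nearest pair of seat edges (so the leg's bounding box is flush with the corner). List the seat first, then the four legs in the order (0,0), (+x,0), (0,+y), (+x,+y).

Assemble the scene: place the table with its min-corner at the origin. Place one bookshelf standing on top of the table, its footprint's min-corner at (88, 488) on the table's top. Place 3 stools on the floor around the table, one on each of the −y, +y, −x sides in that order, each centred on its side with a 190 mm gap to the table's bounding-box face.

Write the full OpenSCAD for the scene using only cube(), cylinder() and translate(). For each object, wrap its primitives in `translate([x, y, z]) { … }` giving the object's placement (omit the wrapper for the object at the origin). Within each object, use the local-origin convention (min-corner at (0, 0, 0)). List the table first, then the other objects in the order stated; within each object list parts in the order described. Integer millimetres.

translate([0, 0, 662]) cube([1192, 917, 32]);
translate([84, 84, 0]) cylinder(h = 662, r = 32);
translate([1108, 84, 0]) cylinder(h = 662, r = 32);
translate([84, 833, 0]) cylinder(h = 662, r = 32);
translate([1108, 833, 0]) cylinder(h = 662, r = 32);
translate([88, 488, 694]) {
  cube([26, 209, 917]);
  translate([545, 0, 0]) cube([26, 209, 917]);
  translate([26, 0, 0]) cube([519, 209, 23]);
  translate([26, 0, 413]) cube([519, 209, 23]);
  translate([26, 0, 826]) cube([519, 209, 23]);
}
translate([471, -525, 0]) {
  translate([0, 0, 370]) cube([250, 335, 39]);
  translate([20, 20, 0]) cylinder(h = 370, r = 20);
  translate([230, 20, 0]) cylinder(h = 370, r = 20);
  translate([20, 315, 0]) cylinder(h = 370, r = 20);
  translate([230, 315, 0]) cylinder(h = 370, r = 20);
}
translate([471, 1107, 0]) {
  translate([0, 0, 370]) cube([250, 335, 39]);
  translate([20, 20, 0]) cylinder(h = 370, r = 20);
  translate([230, 20, 0]) cylinder(h = 370, r = 20);
  translate([20, 315, 0]) cylinder(h = 370, r = 20);
  translate([230, 315, 0]) cylinder(h = 370, r = 20);
}
translate([-440, 291, 0]) {
  translate([0, 0, 370]) cube([250, 335, 39]);
  translate([20, 20, 0]) cylinder(h = 370, r = 20);
  translate([230, 20, 0]) cylinder(h = 370, r = 20);
  translate([20, 315, 0]) cylinder(h = 370, r = 20);
  translate([230, 315, 0]) cylinder(h = 370, r = 20);
}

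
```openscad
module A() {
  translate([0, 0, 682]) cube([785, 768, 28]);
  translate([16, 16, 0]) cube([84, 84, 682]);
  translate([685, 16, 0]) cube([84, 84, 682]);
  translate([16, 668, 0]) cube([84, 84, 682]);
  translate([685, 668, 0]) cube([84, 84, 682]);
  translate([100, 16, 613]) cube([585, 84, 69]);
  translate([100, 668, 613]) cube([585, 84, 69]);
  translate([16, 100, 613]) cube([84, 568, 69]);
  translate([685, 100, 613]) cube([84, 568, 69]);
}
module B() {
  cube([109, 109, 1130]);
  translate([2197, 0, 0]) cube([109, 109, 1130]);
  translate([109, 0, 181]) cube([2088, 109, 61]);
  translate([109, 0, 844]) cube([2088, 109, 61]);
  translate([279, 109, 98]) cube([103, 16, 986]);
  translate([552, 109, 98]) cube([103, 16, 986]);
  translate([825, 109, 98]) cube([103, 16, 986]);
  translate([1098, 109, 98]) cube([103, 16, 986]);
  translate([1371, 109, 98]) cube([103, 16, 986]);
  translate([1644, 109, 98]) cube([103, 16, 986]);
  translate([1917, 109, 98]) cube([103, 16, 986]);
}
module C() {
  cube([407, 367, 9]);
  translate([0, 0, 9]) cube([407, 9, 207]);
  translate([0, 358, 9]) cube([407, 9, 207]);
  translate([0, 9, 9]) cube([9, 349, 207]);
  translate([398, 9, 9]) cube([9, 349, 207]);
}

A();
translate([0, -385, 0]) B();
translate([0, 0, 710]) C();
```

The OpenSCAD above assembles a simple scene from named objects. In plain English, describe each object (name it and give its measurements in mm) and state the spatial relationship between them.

A is a rectangular dining table. The top is 785×768×28 mm with its upper surface at z = 710 mm. It stands on four 84×84 mm square legs, each inset 16 mm from the nearest pair of top edges, running from the floor to the underside of the top. Four apron rails, 84 mm thick and 69 mm tall, run between adjacent legs with their top edges flush with the underside of the top and their outer faces flush with the legs' outer faces.

B is a fence section. Two 109×109 mm posts, 1130 mm tall, stand on the floor with a clear span of 2088 mm between their inner faces. Two horizontal rails of 109×61 mm section span the gap between the posts with their undersides at z = 181 mm and z = 844 mm, flush with the posts' −y face. 7 pickets, each 103 mm wide, 16 mm thick and 986 mm tall, are fixed to the +y face of the rails with their bottoms at z = 98 mm, evenly spaced across the span with equal gaps (rounded down to the nearest mm) at the −x end and between each pair — any rounding remainder accumulates at the +x end.

C is an open-topped rectangular box: outside dimensions 407×367×216 mm, with a uniform wall and base thickness of 9 mm. The base is a full 407×367 slab on the floor; four walls sit on top of the base. The front and back walls (the −y and +y sides) span the full width; the two side walls fit between them.

The fence section is on the floor beside the table on its −y side. The open box is on top of the table.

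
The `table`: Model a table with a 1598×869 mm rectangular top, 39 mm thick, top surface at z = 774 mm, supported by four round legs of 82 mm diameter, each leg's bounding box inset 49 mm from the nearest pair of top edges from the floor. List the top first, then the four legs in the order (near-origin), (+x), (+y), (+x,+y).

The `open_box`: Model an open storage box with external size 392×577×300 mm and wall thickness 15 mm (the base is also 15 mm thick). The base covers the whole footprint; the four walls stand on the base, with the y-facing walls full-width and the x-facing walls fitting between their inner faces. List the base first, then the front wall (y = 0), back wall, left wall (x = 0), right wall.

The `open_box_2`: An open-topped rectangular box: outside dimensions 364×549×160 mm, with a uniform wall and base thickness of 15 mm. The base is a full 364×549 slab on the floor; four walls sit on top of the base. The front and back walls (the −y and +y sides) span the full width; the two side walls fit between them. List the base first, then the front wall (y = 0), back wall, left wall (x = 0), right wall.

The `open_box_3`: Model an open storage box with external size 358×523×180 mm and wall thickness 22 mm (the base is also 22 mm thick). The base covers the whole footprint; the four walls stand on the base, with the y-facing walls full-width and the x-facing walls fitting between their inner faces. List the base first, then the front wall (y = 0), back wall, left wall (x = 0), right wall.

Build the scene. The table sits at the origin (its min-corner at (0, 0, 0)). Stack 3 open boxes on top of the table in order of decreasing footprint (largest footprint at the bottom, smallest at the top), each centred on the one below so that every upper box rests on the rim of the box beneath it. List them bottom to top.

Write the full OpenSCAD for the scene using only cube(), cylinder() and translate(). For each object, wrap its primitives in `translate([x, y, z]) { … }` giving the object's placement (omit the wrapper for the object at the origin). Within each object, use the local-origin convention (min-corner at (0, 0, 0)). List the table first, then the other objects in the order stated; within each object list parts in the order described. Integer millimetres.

translate([0, 0, 735]) cube([1598, 869, 39]);
translate([90, 90, 0]) cylinder(h = 735, r = 41);
translate([1508, 90, 0]) cylinder(h = 735, r = 41);
translate([90, 779, 0]) cylinder(h = 735, r = 41);
translate([1508, 779, 0]) cylinder(h = 735, r = 41);
translate([603, 146, 774]) {
  cube([392, 577, 15]);
  translate([0, 0, 15]) cube([392, 15, 285]);
  translate([0, 562, 15]) cube([392, 15, 285]);
  translate([0, 15, 15]) cube([15, 547, 285]);
  translate([377, 15, 15]) cube([15, 547, 285]);
}
translate([617, 160, 1074]) {
  cube([364, 549, 15]);
  translate([0, 0, 15]) cube([364, 15, 145]);
  translate([0, 534, 15]) cube([364, 15, 145]);
  translate([0, 15, 15]) cube([15, 519, 145]);
  translate([349, 15, 15]) cube([15, 519, 145]);
}
translate([620, 173, 1234]) {
  cube([358, 523, 22]);
  translate([0, 0, 22]) cube([358, 22, 158]);
  translate([0, 501, 22]) cube([358, 22, 158]);
  translate([0, 22, 22]) cube([22, 479, 158]);
  translate([336, 22, 22]) cube([22, 479, 158]);
}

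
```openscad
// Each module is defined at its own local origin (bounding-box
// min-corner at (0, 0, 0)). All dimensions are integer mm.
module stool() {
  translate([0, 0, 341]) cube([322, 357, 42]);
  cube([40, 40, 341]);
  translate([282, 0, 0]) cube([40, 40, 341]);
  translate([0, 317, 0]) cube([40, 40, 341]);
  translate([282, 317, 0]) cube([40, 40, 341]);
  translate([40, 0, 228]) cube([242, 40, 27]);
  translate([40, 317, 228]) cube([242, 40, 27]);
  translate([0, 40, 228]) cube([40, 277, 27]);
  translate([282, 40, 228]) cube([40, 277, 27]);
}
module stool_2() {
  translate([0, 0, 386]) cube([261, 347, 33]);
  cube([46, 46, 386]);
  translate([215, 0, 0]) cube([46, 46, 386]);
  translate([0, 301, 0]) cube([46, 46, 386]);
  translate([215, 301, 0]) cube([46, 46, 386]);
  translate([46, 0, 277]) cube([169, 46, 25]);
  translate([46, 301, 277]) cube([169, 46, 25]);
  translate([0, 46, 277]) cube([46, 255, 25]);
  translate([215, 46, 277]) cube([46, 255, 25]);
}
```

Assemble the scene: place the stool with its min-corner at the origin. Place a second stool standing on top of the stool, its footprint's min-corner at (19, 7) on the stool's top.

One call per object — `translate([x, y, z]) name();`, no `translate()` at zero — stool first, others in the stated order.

stool();
translate([19, 7, 383]) stool_2();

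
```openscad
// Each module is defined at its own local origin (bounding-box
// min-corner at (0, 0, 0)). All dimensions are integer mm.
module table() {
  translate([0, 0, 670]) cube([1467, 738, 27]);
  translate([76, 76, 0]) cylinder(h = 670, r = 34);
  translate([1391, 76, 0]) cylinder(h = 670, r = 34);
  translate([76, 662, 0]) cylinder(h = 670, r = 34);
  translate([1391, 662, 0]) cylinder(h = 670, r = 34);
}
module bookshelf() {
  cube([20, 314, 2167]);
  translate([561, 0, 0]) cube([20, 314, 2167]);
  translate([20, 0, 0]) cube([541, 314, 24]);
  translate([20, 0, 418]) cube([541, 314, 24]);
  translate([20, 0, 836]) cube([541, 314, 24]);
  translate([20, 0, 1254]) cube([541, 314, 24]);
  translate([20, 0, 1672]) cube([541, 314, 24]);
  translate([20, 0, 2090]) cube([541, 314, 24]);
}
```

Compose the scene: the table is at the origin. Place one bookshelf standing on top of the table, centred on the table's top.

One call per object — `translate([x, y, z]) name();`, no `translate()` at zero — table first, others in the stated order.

table();
translate([443, 212, 697]) bookshelf();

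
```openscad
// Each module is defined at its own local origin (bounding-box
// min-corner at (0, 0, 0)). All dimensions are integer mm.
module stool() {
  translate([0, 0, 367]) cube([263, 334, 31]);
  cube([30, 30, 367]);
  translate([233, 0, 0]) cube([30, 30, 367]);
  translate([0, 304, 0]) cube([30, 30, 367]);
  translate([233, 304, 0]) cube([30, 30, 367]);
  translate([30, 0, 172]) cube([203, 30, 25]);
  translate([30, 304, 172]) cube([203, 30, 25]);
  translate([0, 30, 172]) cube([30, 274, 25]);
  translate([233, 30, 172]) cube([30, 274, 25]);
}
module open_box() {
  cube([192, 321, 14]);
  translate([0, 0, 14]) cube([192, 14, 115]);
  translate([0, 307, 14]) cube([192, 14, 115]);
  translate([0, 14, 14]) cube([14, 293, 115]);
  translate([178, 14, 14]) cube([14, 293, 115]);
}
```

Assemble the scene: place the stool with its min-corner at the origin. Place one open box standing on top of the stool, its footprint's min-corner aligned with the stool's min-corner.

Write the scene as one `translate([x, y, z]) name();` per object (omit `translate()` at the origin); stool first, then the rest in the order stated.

stool();
translate([0, 0, 398]) open_box();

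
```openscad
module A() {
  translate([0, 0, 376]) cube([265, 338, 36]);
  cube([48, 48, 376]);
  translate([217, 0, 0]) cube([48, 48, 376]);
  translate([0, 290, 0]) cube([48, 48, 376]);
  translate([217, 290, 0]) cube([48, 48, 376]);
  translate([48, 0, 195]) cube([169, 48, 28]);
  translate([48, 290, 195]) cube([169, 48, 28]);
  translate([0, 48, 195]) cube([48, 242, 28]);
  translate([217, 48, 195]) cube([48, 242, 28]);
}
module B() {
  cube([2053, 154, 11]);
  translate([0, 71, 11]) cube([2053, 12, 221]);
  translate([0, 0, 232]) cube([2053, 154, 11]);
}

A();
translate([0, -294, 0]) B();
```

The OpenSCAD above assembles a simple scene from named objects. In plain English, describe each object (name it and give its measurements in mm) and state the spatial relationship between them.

A is a simple wooden stool: a rectangular seat 265 mm (x) by 338 mm (y), 36 mm thick, top face at z = 412 mm, on four square legs, each 48×48 mm in cross-section. The legs rest on z = 0, each flush with a corner of the seat. Four stretchers, 48 mm wide and 28 mm tall, connect adjacent legs with their undersides at z = 195 mm, each running between the inner faces of the legs it joins and aligned with the legs' outer faces on the other axis.

B is an I-beam lying along x, 2053 mm long. Overall section height 243 mm. Two flanges 154 mm wide (y) and 11 mm thick, one on the floor and one at the top; a web 12 mm thick runs between them, centred on the flange width.

The I-beam is on the floor beside the stool on its −y side.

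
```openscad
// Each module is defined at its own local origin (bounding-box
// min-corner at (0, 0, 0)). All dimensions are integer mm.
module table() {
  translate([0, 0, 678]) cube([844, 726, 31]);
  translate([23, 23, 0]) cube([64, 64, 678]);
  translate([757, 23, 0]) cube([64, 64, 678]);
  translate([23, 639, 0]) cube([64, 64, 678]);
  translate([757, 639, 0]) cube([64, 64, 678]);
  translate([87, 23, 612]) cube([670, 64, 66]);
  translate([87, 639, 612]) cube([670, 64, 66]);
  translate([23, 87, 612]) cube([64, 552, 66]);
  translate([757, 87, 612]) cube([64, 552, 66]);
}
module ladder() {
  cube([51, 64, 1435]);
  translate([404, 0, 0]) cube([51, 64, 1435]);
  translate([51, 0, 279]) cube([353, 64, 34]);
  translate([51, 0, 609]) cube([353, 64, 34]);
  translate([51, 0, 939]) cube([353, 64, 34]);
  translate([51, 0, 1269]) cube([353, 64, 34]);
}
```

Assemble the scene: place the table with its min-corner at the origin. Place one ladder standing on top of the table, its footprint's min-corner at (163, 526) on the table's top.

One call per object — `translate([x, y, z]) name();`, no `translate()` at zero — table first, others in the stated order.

table();
translate([163, 526, 709]) ladder();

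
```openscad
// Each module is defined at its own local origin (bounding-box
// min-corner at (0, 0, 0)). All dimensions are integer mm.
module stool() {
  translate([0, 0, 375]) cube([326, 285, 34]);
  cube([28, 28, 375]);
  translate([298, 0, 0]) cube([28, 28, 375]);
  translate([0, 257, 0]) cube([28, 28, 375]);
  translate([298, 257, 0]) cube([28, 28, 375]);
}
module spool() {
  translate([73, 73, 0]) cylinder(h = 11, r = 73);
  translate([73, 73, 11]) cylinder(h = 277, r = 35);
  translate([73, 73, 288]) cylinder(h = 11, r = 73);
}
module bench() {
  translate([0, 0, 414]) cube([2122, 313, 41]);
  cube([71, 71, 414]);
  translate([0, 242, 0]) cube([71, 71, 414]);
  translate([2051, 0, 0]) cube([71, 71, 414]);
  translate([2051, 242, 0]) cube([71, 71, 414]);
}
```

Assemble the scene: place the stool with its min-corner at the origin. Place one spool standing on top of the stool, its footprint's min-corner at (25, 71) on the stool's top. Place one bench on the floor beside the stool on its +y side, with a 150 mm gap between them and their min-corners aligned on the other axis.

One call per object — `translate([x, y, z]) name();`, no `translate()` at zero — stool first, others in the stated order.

stool();
translate([25, 71, 409]) spool();
translate([0, 435, 0]) bench();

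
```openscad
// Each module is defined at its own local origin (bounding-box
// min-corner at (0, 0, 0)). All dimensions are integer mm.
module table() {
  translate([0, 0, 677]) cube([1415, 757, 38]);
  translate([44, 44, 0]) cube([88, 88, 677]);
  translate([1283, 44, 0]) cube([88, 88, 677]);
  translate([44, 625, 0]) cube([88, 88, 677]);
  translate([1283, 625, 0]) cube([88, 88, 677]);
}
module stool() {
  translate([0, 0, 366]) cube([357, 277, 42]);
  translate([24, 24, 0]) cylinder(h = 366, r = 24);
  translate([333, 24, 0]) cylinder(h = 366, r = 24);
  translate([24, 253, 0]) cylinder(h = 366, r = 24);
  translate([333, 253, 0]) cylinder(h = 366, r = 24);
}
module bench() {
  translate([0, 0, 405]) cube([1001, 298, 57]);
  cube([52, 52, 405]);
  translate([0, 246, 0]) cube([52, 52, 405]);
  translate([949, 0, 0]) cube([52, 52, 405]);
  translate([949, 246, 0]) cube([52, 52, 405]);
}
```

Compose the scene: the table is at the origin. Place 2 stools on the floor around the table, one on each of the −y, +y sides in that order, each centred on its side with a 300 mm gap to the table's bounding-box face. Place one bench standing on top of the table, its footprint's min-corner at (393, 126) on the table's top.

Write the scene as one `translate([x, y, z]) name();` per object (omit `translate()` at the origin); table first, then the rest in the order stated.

table();
translate([529, -577, 0]) stool();
translate([529, 1057, 0]) stool();
translate([393, 126, 715]) bench();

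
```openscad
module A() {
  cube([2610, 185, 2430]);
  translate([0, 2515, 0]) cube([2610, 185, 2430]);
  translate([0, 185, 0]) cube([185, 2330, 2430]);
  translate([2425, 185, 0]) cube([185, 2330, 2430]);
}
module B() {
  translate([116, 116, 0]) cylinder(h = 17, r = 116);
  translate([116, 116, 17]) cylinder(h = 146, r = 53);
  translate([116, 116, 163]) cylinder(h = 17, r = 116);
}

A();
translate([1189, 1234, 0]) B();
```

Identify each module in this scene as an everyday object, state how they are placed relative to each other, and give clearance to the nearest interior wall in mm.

A is a house frame. B is a spool. The spool sits inside the house frame, centred. The clearance to the nearest interior wall is 1004 mm.

Clearances: x = 1004, y = 1049; minimum 1004 mm.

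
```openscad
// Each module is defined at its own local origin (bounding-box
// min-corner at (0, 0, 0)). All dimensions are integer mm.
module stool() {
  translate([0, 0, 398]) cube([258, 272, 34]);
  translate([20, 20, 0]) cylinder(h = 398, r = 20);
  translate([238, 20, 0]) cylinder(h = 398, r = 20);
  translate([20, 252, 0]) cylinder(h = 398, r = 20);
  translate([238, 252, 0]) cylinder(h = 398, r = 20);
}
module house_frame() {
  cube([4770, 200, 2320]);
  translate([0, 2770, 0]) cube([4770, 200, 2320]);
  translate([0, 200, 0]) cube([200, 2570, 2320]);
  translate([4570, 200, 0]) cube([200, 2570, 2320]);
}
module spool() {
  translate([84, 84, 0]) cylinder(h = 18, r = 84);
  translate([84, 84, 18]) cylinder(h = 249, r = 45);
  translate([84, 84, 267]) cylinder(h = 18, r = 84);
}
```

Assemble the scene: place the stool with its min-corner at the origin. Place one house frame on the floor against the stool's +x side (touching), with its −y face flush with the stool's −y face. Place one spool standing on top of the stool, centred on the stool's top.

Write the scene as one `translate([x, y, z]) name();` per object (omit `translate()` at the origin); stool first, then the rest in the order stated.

stool();
translate([258, 0, 0]) house_frame();
translate([45, 52, 432]) spool();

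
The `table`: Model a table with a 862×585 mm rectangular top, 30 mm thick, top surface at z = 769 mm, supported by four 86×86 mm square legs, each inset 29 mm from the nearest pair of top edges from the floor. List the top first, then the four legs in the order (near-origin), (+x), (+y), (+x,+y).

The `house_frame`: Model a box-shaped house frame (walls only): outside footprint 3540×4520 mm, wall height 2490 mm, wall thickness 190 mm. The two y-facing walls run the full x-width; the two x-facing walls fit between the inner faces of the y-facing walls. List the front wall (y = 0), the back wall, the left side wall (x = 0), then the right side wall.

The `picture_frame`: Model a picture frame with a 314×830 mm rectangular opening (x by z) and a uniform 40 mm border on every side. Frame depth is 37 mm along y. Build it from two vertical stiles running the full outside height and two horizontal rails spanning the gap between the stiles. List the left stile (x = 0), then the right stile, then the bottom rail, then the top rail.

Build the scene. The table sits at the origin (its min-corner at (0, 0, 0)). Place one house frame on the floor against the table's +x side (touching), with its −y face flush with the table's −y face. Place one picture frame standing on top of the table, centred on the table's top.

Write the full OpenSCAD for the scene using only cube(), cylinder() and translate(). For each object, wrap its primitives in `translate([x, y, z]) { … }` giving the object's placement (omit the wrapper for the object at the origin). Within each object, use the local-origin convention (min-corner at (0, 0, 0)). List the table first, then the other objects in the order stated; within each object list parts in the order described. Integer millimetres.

translate([0, 0, 739]) cube([862, 585, 30]);
translate([29, 29, 0]) cube([86, 86, 739]);
translate([747, 29, 0]) cube([86, 86, 739]);
translate([29, 470, 0]) cube([86, 86, 739]);
translate([747, 470, 0]) cube([86, 86, 739]);
translate([862, 0, 0]) {
  cube([3540, 190, 2490]);
  translate([0, 4330, 0]) cube([3540, 190, 2490]);
  translate([0, 190, 0]) cube([190, 4140, 2490]);
  translate([3350, 190, 0]) cube([190, 4140, 2490]);
}
translate([234, 274, 769]) {
  cube([40, 37, 910]);
  translate([354, 0, 0]) cube([40, 37, 910]);
  translate([40, 0, 0]) cube([314, 37, 40]);
  translate([40, 0, 870]) cube([314, 37, 40]);
}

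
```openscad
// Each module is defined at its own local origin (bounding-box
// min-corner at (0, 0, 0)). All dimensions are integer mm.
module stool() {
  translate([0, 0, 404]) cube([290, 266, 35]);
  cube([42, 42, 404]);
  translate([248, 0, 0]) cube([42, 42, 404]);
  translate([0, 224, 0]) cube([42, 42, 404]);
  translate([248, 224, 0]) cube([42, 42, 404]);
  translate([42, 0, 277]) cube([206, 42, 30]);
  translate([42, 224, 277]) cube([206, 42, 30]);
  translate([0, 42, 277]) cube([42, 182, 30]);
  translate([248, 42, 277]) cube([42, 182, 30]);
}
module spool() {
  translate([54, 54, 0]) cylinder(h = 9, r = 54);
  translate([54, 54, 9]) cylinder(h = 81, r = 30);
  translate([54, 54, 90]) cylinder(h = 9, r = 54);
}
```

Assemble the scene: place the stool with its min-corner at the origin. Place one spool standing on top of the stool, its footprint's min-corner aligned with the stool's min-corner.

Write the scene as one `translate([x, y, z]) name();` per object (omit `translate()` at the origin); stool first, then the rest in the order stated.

stool();
translate([0, 0, 439]) spool();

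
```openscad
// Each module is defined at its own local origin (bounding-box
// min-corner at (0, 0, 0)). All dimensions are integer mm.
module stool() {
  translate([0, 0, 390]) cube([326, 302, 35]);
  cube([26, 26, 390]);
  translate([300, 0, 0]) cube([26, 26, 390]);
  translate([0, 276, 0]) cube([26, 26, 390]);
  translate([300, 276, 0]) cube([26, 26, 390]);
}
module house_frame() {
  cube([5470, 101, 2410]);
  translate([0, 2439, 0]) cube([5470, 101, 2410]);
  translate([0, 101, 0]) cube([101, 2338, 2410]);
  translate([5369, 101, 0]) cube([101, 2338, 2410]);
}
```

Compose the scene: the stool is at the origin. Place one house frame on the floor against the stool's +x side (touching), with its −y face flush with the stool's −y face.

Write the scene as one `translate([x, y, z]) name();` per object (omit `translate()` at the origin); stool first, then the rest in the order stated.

stool();
translate([326, 0, 0]) house_frame();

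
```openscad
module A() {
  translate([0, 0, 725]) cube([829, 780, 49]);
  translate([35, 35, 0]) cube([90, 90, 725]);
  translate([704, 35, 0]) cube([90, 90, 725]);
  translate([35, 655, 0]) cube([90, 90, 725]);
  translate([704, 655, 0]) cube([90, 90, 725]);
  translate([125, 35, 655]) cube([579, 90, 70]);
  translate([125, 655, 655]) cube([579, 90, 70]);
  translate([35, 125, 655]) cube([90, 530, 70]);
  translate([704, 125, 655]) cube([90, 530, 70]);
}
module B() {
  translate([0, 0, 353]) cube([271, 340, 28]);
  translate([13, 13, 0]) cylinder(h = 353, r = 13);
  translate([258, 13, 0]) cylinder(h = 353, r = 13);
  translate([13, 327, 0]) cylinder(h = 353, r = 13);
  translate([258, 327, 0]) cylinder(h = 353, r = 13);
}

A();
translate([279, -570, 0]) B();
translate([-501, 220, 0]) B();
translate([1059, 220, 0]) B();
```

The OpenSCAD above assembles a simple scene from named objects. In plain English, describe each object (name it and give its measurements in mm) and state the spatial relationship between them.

A is a table with a 829×780 mm rectangular top, 49 mm thick, top surface at z = 774 mm, supported by four 90×90 mm square legs, each inset 35 mm from the nearest pair of top edges, running from the floor. Four apron rails, 90 mm thick and 70 mm tall, run between adjacent legs with their top edges flush with the underside of the top and their outer faces flush with the legs' outer faces.

B is a four-legged stool. The seat is a 271×340×28 mm slab whose top surface is at z = 381 mm; four round legs, each 26 mm in diameter, run from the floor (z = 0) to the underside of the seat, each leg's axis is inset half a diameter from the nearest pair of seat edges (so the leg's bounding box is flush with the corner).

Three stools sit around the table at the −y, −x, +x sides.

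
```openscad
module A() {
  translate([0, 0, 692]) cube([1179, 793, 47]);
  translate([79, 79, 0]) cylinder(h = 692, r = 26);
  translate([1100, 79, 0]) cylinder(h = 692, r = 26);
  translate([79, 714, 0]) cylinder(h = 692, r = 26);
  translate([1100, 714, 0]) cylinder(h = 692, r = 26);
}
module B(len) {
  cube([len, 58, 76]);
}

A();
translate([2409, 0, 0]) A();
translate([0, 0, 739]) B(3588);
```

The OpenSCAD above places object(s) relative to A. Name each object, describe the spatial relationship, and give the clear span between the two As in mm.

Second table starts at x = 2409; first ends at x = 1179; clear span = 2409 − 1179 = 1230 mm.

A is a table. B is a beam. A beam spans the tops of two tables. The clear span between the two tables is 1230 mm.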